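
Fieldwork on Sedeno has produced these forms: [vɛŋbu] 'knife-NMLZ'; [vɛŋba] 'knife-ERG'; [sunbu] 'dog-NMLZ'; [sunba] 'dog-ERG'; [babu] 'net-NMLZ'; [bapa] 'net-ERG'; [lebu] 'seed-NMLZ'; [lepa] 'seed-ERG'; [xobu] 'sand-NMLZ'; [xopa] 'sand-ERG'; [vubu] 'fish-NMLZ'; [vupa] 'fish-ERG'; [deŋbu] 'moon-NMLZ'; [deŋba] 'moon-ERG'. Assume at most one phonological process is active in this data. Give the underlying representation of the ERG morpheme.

/-pa/

The ERG suffix surfaces as [-ba] and [-pa], depending on the final segment of the stem.
By contrast the NMLZ suffix keeps its initial [b] throughout — that segment must be underlying.
So the underlying form is /-pa/, and voiceless stops become voiced after a nasal.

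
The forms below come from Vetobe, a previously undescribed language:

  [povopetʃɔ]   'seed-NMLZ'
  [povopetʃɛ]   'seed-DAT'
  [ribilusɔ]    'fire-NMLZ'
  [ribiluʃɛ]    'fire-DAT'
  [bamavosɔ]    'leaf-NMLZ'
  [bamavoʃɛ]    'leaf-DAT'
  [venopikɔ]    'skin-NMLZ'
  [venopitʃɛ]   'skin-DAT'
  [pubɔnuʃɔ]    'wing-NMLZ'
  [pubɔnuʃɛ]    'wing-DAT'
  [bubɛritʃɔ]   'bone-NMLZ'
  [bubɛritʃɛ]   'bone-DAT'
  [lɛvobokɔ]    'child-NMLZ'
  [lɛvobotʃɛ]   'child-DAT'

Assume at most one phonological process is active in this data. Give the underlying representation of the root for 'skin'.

The stem for 'skin' ends in [k] in [venopikɔ] but [tʃ] in [venopitʃɛ].
The stem 'seed' ([povopetʃɔ], [povopetʃɛ]) shows [tʃ] unchanged in both environments, so [tʃ] cannot be basic with [k] derived before the NMLZ suffix.
The underlying segment must be /k/; /k/ and /s/ become palato-alveolar [tʃ] and [ʃ] before a front vowel, yielding [tʃ] there.

/venopik/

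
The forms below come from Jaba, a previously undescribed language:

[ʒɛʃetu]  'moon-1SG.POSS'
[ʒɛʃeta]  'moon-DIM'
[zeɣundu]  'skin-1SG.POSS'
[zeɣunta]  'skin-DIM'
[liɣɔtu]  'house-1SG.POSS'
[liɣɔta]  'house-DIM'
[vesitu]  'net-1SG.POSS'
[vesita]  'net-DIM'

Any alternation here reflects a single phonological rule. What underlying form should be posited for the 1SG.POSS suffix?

The 1SG.POSS morpheme has two allomorphs, [-du] and [-tu].
The DIM suffix, which begins with [t], is invariant after every stem; so [t] is not altered by any rule here.
So the underlying form is /-du/, and voiced stops become voiceless after a vowel.

/-du/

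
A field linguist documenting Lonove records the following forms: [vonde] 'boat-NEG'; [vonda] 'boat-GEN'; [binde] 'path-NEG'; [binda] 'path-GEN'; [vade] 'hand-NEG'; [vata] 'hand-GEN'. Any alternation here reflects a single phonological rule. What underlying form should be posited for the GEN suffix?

The GEN morpheme has two allomorphs, [-da] and [-ta].
The NEG suffix, which begins with [d], is invariant after every stem; so [d] is not altered by any rule here.
So the underlying form is /-ta/, and voiceless stops become voiced after a nasal.

/-ta/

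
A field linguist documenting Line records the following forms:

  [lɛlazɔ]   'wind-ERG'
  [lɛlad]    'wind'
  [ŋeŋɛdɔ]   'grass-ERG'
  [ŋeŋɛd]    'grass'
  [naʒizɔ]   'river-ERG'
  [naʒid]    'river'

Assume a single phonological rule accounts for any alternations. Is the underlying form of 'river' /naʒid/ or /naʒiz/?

'river' shows [z] ~ [d] at the end of the stem ([naʒizɔ] vs [naʒid]).
Compare 'grass', with invariant [d] in [ŋeŋɛdɔ] and [ŋeŋɛd]: an analysis with underlying /d/ and a rule producing [z] before the ERG suffix would wrongly predict alternation here too.
So /z/ is underlying, and a rule of word-final hardening — voiced fricatives become stops word-finally — gives [d].

/naʒiz/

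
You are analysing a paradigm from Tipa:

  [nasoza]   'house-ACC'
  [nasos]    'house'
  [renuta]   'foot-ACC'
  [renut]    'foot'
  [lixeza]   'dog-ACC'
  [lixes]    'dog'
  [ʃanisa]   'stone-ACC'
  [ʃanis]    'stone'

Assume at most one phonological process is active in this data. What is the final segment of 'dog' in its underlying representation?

/z/

The root 'dog' surfaces as [lixeza] and [lixes], with a stem-final [z] ~ [s] alternation.
Compare 'stone', with invariant [s] in [ʃanisa] and [ʃanis]: an analysis with underlying /s/ and a rule producing [z] before the ACC suffix would wrongly predict alternation here too.
So /z/ is underlying, and a rule of word-final obstruent devoicing — voiced obstruents become voiceless word-finally — gives [s].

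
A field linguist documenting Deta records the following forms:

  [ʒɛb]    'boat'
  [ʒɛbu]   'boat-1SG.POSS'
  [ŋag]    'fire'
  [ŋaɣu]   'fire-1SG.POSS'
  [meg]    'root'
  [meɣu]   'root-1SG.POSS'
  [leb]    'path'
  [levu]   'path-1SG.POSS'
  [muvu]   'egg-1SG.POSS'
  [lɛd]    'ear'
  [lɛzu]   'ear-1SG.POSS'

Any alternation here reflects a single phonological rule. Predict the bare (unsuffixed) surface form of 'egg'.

[mub]

The root 'path' surfaces as [leb] and [levu], with a stem-final [b] ~ [v] alternation.
If /b/ were underlying and a rule turned it into [v] before the 1SG.POSS suffix, 'boat' would also alternate; but it has [b] in both [ʒɛb] and [ʒɛbu].
So /v/ is underlying, and a rule of word-final hardening — voiced fricatives become stops word-finally — gives [b].
From [muvu] the stem 'egg' is /muv/; word-finally this yields [mub].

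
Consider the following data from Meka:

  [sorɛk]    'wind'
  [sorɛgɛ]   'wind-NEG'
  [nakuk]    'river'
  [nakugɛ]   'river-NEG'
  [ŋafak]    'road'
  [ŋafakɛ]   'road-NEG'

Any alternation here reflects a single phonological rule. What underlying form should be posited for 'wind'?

'wind' shows [k] ~ [g] at the end of the stem ([sorɛk] vs [sorɛgɛ]).
But 'road' keeps [k] in both environments ([ŋafak], [ŋafakɛ]), so there is no rule changing /k/ to [g] before the NEG suffix.
The alternation reflects word-final obstruent devoicing: voiced obstruents become voiceless word-finally. /g/ is underlying.

/sorɛg/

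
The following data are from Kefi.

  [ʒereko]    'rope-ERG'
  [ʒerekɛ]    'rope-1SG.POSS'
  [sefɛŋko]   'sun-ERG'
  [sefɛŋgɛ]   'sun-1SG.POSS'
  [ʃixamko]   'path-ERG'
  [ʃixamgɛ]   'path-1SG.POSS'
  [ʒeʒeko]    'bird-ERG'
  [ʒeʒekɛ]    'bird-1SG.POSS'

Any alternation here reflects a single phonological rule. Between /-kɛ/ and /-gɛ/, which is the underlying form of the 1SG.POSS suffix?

The 1SG.POSS suffix surfaces as [-gɛ] and [-kɛ], depending on the final segment of the stem.
The ERG suffix, which begins with [k], is invariant after every stem; so [k] is not altered by any rule here.
The 1SG.POSS suffix is therefore /-gɛ/ underlyingly, with post-vocalic devoicing: voiced stops become voiceless after a vowel.

/-gɛ/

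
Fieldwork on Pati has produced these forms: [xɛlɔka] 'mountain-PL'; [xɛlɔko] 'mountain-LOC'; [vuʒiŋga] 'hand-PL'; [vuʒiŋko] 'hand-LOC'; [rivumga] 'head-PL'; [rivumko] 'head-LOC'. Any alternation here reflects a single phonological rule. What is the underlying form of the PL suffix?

/-ga/

The PL suffix surfaces as [-ga] and [-ka], depending on the final segment of the stem.
The LOC suffix, which begins with [k], is invariant after every stem; so [k] is not altered by any rule here.
The PL suffix is therefore /-ga/ underlyingly, with post-vocalic devoicing: voiced stops become voiceless after a vowel.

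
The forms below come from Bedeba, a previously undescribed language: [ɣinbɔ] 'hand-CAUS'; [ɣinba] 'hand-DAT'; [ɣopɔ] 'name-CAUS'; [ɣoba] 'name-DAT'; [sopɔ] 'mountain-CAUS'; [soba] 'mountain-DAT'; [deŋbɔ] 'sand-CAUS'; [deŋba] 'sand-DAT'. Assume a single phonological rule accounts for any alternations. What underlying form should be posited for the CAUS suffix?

/-pɔ/

The CAUS morpheme has two allomorphs, [-bɔ] and [-pɔ].
The DAT suffix, which begins with [b], is invariant after every stem; so [b] is not altered by any rule here.
The CAUS suffix is therefore /-pɔ/ underlyingly, with post-nasal voicing: voiceless stops become voiced after a nasal.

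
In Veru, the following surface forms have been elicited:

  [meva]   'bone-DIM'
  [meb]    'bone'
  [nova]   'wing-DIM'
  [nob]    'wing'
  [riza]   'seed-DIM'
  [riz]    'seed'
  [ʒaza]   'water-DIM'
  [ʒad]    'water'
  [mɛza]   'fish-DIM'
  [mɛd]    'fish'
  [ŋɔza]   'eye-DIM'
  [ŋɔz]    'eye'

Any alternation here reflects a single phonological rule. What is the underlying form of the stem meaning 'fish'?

/mɛd/

The stem for 'fish' ends in [z] in [mɛza] but [d] in [mɛd].
The stem 'eye' ([ŋɔza], [ŋɔz]) shows [z] unchanged in both environments, so [z] cannot be basic with [d] derived in isolation.
The underlying segment must be /d/; voiced stops become fricatives between vowels, yielding [z] there.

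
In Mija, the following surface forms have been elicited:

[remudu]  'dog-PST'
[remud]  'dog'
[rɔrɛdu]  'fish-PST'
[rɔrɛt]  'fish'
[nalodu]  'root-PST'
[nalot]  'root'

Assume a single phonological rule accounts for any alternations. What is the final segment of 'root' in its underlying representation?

In [nalodu] and [nalot] the final segment of 'root' alternates: [d] ~ [t].
The stem 'dog' ([remudu], [remud]) shows [d] unchanged in both environments, so [d] cannot be basic with [t] derived in isolation.
Therefore /t/ is basic and [d] is derived by intervocalic voicing (voiceless stops become voiced between vowels).

/t/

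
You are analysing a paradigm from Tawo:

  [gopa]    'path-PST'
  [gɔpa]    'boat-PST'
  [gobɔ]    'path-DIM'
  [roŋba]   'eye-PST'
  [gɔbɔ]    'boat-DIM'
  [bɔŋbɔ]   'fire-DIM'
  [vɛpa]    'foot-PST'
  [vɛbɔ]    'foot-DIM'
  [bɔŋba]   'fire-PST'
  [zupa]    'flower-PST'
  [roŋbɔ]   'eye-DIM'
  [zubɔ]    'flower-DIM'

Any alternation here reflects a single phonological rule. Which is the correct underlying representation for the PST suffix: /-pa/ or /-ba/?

The PST morpheme has two allomorphs, [-ba] and [-pa].
By contrast the DIM suffix keeps its initial [b] throughout — that segment must be underlying.
The PST suffix is therefore /-pa/ underlyingly, with post-nasal voicing: voiceless stops become voiced after a nasal.

/-pa/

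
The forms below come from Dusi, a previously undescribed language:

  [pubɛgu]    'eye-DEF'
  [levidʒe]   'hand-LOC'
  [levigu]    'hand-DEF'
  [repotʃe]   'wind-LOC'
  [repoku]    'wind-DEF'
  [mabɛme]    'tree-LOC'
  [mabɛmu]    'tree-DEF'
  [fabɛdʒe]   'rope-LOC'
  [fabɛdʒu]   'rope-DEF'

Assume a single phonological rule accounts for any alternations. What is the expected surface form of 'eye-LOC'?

[pubɛdʒe]

The root 'hand' surfaces as [levidʒe] and [levigu], with a stem-final [dʒ] ~ [g] alternation.
Compare 'rope', with invariant [dʒ] in [fabɛdʒe] and [fabɛdʒu]: an analysis with underlying /dʒ/ and a rule producing [g] before the DEF suffix would wrongly predict alternation here too.
The alternation reflects palatalization before a front vowel: /k/ and /g/ become palato-alveolar [tʃ] and [dʒ] before a front vowel. /g/ is underlying.
The one attested form of 'eye', [pubɛgu], shows underlying /pubɛg/. Applying the same rule before a front vowel gives [pubɛdʒe].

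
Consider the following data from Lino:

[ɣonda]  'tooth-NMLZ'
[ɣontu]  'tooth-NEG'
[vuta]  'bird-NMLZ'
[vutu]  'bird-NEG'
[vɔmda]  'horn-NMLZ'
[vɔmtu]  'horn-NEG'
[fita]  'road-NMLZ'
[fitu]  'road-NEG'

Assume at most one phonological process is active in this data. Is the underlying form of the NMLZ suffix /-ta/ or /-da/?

/-da/

The NMLZ suffix surfaces as [-da] and [-ta], depending on the final segment of the stem.
The NEG suffix, which begins with [t], is invariant after every stem; so [t] is not altered by any rule here.
The NMLZ suffix is therefore /-da/ underlyingly, with post-vocalic devoicing: voiced stops become voiceless after a vowel.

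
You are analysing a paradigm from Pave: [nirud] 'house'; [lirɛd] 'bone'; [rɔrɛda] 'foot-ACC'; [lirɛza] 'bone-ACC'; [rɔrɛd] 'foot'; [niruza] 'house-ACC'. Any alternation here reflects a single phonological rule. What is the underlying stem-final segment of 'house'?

/z/

'house' shows [d] ~ [z] at the end of the stem ([nirud] vs [niruza]).
But 'foot' keeps [d] in both environments ([rɔrɛd], [rɔrɛda]), so there is no rule changing /d/ to [z] before the ACC suffix.
The alternation reflects word-final hardening: voiced fricatives become stops word-finally. /z/ is underlying.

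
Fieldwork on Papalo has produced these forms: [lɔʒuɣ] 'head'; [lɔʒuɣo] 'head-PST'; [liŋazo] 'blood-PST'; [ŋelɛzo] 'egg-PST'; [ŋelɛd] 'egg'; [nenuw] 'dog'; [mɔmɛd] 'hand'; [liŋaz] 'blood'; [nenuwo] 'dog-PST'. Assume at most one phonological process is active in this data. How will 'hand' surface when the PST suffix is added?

[mɔmɛzo]

The stem for 'egg' ends in [z] in [ŋelɛzo] but [d] in [ŋelɛd].
Compare 'blood', with invariant [z] in [liŋazo] and [liŋaz]: an analysis with underlying /z/ and a rule producing [d] in isolation would wrongly predict alternation here too.
The alternation reflects intervocalic spirantization: voiced stops become fricatives between vowels. /d/ is underlying.
The one attested form of 'hand', [mɔmɛd], shows underlying /mɔmɛd/. Applying the same rule between vowels gives [mɔmɛzo].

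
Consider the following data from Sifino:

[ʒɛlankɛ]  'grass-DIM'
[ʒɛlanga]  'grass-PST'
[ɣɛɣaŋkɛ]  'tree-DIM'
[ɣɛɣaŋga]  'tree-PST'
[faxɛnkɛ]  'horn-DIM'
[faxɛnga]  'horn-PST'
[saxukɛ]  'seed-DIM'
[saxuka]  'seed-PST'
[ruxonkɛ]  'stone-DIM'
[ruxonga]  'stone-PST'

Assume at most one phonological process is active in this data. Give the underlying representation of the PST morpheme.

The PST morpheme has two allomorphs, [-ga] and [-ka].
By contrast the DIM suffix keeps its initial [k] throughout — that segment must be underlying.
So the underlying form is /-ga/, and voiced stops become voiceless after a vowel.

/-ga/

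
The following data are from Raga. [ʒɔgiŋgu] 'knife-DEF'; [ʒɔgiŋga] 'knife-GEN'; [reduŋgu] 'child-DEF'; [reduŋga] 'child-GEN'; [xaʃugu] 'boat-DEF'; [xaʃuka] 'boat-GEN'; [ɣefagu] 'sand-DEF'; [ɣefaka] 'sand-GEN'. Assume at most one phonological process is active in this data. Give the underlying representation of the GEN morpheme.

/-ka/

The GEN morpheme has two allomorphs, [-ga] and [-ka].
The DEF suffix, which begins with [g], is invariant after every stem; so [g] is not altered by any rule here.
So the underlying form is /-ka/, and voiceless stops become voiced after a nasal.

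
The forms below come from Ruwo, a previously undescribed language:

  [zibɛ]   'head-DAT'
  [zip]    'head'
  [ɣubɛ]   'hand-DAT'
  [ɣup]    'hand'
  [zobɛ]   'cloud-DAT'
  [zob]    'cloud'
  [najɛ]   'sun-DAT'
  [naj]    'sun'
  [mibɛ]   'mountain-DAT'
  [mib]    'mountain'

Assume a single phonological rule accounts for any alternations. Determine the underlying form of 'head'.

/zip/

'head' shows [b] ~ [p] at the end of the stem ([zibɛ] vs [zip]).
Compare 'mountain', with invariant [b] in [mibɛ] and [mib]: an analysis with underlying /b/ and a rule producing [p] in isolation would wrongly predict alternation here too.
Therefore /p/ is basic and [b] is derived by intervocalic voicing (voiceless stops become voiced between vowels).
So 'head' = /zip/.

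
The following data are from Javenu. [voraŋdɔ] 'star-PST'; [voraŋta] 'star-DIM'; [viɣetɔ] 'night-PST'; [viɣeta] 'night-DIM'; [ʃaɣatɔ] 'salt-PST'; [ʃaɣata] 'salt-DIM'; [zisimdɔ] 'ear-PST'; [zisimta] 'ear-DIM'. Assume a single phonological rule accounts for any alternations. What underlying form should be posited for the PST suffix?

/-dɔ/

The PST morpheme has two allomorphs, [-dɔ] and [-tɔ].
By contrast the DIM suffix keeps its initial [t] throughout — that segment must be underlying.
The PST suffix is therefore /-dɔ/ underlyingly, with post-vocalic devoicing: voiced stops become voiceless after a vowel.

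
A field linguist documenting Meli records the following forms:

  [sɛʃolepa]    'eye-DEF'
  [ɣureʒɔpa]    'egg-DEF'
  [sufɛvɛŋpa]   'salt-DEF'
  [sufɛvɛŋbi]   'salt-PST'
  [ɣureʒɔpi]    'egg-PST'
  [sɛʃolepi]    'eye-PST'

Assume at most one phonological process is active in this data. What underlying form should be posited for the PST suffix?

/-bi/

The PST morpheme has two allomorphs, [-bi] and [-pi].
By contrast the DEF suffix keeps its initial [p] throughout — that segment must be underlying.
The PST suffix is therefore /-bi/ underlyingly, with post-vocalic devoicing: voiced stops become voiceless after a vowel.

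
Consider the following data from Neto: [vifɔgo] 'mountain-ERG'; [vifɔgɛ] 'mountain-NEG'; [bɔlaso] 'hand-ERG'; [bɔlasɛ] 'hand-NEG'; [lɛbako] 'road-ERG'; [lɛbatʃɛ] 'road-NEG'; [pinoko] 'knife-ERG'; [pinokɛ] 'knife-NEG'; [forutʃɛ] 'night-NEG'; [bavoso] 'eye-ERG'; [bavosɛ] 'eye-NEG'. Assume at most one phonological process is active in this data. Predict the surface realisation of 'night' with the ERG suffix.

[foruko]

The stem for 'road' ends in [k] in [lɛbako] but [tʃ] in [lɛbatʃɛ].
Compare 'knife', with invariant [k] in [pinoko] and [pinokɛ]: an analysis with underlying /k/ and a rule producing [tʃ] before the NEG suffix would wrongly predict alternation here too.
The underlying segment must be /tʃ/; palato-alveolar /tʃ/ becomes [k] when no front vowel follows, yielding [k] there.
The one attested form of 'night', [forutʃɛ], shows underlying /forutʃ/. Applying the same rule when no front vowel follows gives [foruko].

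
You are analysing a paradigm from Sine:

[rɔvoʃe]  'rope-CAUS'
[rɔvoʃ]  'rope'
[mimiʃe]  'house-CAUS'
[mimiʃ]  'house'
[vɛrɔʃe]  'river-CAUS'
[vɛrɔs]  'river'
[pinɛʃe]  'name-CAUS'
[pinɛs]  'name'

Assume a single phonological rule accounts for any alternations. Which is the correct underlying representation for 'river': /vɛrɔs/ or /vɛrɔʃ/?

In [vɛrɔʃe] and [vɛrɔs] the final segment of 'river' alternates: [ʃ] ~ [s].
But 'rope' keeps [ʃ] in both environments ([rɔvoʃe], [rɔvoʃ]), so there is no rule changing /ʃ/ to [s] in isolation.
So /s/ is underlying, and a rule of palatalization before a front vowel — /s/ becomes palato-alveolar [ʃ] before a front vowel — gives [ʃ].

/vɛrɔs/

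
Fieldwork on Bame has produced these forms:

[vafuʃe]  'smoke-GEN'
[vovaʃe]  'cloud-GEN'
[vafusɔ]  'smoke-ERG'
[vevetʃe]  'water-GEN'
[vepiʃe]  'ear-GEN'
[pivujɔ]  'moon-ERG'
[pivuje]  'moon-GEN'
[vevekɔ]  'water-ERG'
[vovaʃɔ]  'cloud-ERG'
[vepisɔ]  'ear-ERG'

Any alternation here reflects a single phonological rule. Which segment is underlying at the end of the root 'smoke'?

The stem for 'smoke' ends in [ʃ] in [vafuʃe] but [s] in [vafusɔ].
The stem 'cloud' ([vovaʃe], [vovaʃɔ]) shows [ʃ] unchanged in both environments, so [ʃ] cannot be basic with [s] derived before the ERG suffix.
So /s/ is underlying, and a rule of palatalization before a front vowel — /k/ and /s/ become palato-alveolar [tʃ] and [ʃ] before a front vowel — gives [ʃ].

/s/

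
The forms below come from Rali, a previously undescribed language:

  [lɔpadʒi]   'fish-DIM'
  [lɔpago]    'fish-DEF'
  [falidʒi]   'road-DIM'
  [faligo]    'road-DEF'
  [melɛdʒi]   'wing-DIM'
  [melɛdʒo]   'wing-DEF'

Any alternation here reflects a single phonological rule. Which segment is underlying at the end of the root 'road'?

/g/

In [falidʒi] and [faligo] the final segment of 'road' alternates: [dʒ] ~ [g].
If /dʒ/ were underlying and a rule turned it into [g] before the DEF suffix, 'wing' would also alternate; but it has [dʒ] in both [melɛdʒi] and [melɛdʒo].
The underlying segment must be /g/; /g/ becomes palato-alveolar [dʒ] before a front vowel, yielding [dʒ] there.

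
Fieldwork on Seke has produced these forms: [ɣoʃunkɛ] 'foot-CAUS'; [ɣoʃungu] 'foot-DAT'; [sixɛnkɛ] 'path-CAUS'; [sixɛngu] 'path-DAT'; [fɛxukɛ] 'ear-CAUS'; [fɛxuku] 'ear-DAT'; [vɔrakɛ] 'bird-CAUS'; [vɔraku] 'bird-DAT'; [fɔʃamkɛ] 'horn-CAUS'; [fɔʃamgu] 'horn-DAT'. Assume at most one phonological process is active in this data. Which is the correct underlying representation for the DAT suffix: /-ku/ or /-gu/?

/-gu/

The DAT suffix surfaces as [-gu] and [-ku], depending on the final segment of the stem.
By contrast the CAUS suffix keeps its initial [k] throughout — that segment must be underlying.
The DAT suffix is therefore /-gu/ underlyingly, with post-vocalic devoicing: voiced stops become voiceless after a vowel.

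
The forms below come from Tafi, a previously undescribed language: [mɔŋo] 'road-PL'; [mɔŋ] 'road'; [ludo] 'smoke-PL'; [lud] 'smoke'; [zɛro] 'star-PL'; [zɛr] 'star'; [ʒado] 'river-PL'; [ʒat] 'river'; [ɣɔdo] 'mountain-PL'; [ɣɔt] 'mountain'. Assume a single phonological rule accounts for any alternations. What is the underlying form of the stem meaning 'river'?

'river' shows [d] ~ [t] at the end of the stem ([ʒado] vs [ʒat]).
The stem 'smoke' ([ludo], [lud]) shows [d] unchanged in both environments, so [d] cannot be basic with [t] derived in isolation.
So /t/ is underlying, and a rule of intervocalic voicing — voiceless stops become voiced between vowels — gives [d].

/ʒat/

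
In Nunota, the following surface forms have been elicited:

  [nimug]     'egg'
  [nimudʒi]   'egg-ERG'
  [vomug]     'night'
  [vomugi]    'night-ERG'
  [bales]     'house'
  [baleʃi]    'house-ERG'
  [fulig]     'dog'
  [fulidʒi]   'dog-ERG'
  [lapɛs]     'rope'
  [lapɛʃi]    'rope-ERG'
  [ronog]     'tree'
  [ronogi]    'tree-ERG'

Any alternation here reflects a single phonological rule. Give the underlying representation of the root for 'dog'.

/fulidʒ/

In [fulig] and [fulidʒi] the final segment of 'dog' alternates: [g] ~ [dʒ].
Compare 'tree', with invariant [g] in [ronog] and [ronogi]: an analysis with underlying /g/ and a rule producing [dʒ] before the ERG suffix would wrongly predict alternation here too.
Therefore /dʒ/ is basic and [g] is derived by depalatalization (palato-alveolar /dʒ/ and /ʃ/ become [g] and [s] when no front vowel follows).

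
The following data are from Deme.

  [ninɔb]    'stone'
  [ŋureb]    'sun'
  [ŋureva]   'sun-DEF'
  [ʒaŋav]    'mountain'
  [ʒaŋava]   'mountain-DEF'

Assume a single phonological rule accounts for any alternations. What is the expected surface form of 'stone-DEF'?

In [ŋureb] and [ŋureva] the final segment of 'sun' alternates: [b] ~ [v].
Compare 'mountain', with invariant [v] in [ʒaŋav] and [ʒaŋava]: an analysis with underlying /v/ and a rule producing [b] in isolation would wrongly predict alternation here too.
Therefore /b/ is basic and [v] is derived by intervocalic spirantization (voiced stops become fricatives between vowels).
From [ninɔb] the stem 'stone' is /ninɔb/; between vowels this yields [ninɔva].

[ninɔva]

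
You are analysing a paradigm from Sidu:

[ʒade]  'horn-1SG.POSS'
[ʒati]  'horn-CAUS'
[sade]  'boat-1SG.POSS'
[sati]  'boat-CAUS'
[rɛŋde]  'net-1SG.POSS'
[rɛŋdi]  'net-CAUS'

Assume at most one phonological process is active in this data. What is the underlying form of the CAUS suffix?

/-ti/

The CAUS morpheme has two allomorphs, [-di] and [-ti].
By contrast the 1SG.POSS suffix keeps its initial [d] throughout — that segment must be underlying.
The CAUS suffix is therefore /-ti/ underlyingly, with post-nasal voicing: voiceless stops become voiced after a nasal.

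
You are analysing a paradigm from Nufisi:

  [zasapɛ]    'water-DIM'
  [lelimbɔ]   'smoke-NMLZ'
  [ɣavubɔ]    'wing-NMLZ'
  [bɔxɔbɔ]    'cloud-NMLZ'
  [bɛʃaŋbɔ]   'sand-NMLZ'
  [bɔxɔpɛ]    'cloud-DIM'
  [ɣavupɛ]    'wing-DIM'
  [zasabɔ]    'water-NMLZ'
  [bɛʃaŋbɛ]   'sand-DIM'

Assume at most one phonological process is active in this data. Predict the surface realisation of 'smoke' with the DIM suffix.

The DIM suffix surfaces as [-bɛ] and [-pɛ], depending on the final segment of the stem.
By contrast the NMLZ suffix keeps its initial [b] throughout — that segment must be underlying.
The DIM suffix is therefore /-pɛ/ underlyingly, with post-nasal voicing: voiceless stops become voiced after a nasal.
After 'smoke', which ends in a nasal, the suffix surfaces as [-bɛ], giving [lelimbɛ].

[lelimbɛ]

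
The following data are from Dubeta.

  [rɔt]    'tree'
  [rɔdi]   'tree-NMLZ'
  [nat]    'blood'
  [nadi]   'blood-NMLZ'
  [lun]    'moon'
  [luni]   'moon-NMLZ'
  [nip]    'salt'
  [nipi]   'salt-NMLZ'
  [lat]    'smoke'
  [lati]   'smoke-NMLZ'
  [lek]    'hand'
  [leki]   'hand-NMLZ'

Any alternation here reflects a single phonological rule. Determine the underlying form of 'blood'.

/nad/

The root 'blood' surfaces as [nat] and [nadi], with a stem-final [t] ~ [d] alternation.
The stem 'smoke' ([lat], [lati]) shows [t] unchanged in both environments, so [t] cannot be basic with [d] derived before the NMLZ suffix.
So /d/ is underlying, and a rule of word-final obstruent devoicing — voiced obstruents become voiceless word-finally — gives [t].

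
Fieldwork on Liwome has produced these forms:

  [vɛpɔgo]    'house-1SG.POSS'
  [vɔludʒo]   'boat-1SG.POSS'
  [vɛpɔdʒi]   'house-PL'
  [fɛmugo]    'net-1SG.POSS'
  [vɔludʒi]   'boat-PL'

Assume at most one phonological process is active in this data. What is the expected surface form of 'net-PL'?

[fɛmudʒi]

In [vɛpɔgo] and [vɛpɔdʒi] the final segment of 'house' alternates: [g] ~ [dʒ].
If /dʒ/ were underlying and a rule turned it into [g] before the 1SG.POSS suffix, 'boat' would also alternate; but it has [dʒ] in both [vɔludʒo] and [vɔludʒi].
Therefore /g/ is basic and [dʒ] is derived by palatalization before a front vowel (/g/ becomes palato-alveolar [dʒ] before a front vowel).
From [fɛmugo] the stem 'net' is /fɛmug/; before a front vowel this yields [fɛmudʒi].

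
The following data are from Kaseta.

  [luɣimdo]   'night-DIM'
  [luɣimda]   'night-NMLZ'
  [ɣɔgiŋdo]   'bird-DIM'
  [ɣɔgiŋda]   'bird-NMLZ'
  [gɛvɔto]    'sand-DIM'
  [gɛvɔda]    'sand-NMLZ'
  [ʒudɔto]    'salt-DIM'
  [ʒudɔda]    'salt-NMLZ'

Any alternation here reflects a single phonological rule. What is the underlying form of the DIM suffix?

/-to/

The DIM suffix surfaces as [-do] and [-to], depending on the final segment of the stem.
By contrast the NMLZ suffix keeps its initial [d] throughout — that segment must be underlying.
So the underlying form is /-to/, and voiceless stops become voiced after a nasal.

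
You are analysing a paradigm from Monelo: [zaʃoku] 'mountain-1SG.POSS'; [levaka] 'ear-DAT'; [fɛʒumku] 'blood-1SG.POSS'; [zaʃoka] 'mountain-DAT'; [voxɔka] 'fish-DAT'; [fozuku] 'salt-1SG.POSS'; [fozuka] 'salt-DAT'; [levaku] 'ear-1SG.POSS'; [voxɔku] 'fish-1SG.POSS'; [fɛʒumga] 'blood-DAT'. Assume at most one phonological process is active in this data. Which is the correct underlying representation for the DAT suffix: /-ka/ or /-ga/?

/-ga/

The DAT suffix surfaces as [-ga] and [-ka], depending on the final segment of the stem.
The 1SG.POSS suffix, which begins with [k], is invariant after every stem; so [k] is not altered by any rule here.
So the underlying form is /-ga/, and voiced stops become voiceless after a vowel.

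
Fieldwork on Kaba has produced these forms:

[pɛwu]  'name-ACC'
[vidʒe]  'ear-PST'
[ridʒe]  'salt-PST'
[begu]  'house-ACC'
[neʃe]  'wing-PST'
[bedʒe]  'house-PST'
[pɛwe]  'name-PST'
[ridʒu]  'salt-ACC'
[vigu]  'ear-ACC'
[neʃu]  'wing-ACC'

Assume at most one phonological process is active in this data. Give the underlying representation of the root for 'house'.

In [bedʒe] and [begu] the final segment of 'house' alternates: [dʒ] ~ [g].
Compare 'salt', with invariant [dʒ] in [ridʒe] and [ridʒu]: an analysis with underlying /dʒ/ and a rule producing [g] before the ACC suffix would wrongly predict alternation here too.
So /g/ is underlying, and a rule of palatalization before a front vowel — /g/ becomes palato-alveolar [dʒ] before a front vowel — gives [dʒ].
So 'house' = /beg/.

/beg/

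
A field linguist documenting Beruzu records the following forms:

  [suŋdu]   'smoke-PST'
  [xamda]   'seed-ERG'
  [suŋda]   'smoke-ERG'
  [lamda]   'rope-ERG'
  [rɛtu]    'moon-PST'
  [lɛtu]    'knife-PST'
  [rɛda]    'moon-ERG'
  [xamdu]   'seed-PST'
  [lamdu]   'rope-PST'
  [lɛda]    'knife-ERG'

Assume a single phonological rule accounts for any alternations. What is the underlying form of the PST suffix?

The PST suffix surfaces as [-du] and [-tu], depending on the final segment of the stem.
The ERG suffix, which begins with [d], is invariant after every stem; so [d] is not altered by any rule here.
So the underlying form is /-tu/, and voiceless stops become voiced after a nasal.

/-tu/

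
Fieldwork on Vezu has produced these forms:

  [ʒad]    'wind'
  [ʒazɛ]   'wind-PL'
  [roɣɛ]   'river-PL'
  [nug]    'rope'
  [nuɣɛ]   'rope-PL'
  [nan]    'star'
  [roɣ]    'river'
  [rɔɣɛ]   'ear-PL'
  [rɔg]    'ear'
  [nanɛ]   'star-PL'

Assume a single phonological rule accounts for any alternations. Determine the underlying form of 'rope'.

In [nuɣɛ] and [nug] the final segment of 'rope' alternates: [ɣ] ~ [g].
Compare 'river', with invariant [ɣ] in [roɣɛ] and [roɣ]: an analysis with underlying /ɣ/ and a rule producing [g] in isolation would wrongly predict alternation here too.
The alternation reflects intervocalic spirantization: voiced stops become fricatives between vowels. /g/ is underlying.
So 'rope' = /nug/.

/nug/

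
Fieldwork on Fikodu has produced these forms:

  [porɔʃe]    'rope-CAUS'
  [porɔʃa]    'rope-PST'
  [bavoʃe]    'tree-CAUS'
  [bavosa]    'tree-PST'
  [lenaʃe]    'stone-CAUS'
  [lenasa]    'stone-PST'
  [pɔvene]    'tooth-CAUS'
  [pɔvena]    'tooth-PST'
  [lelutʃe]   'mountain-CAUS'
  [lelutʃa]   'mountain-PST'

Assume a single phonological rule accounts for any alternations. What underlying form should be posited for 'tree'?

The stem for 'tree' ends in [ʃ] in [bavoʃe] but [s] in [bavosa].
If /ʃ/ were underlying and a rule turned it into [s] before the PST suffix, 'rope' would also alternate; but it has [ʃ] in both [porɔʃe] and [porɔʃa].
So /s/ is underlying, and a rule of palatalization before a front vowel — /s/ becomes palato-alveolar [ʃ] before a front vowel — gives [ʃ].
Hence 'tree' is /bavos/ underlyingly.

/bavos/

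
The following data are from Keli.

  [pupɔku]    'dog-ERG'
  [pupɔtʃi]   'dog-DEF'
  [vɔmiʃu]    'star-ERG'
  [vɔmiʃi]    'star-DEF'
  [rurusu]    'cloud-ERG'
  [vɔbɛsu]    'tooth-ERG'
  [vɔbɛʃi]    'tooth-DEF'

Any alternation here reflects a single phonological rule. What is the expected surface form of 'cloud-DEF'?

In [vɔbɛsu] and [vɔbɛʃi] the final segment of 'tooth' alternates: [s] ~ [ʃ].
The stem 'star' ([vɔmiʃu], [vɔmiʃi]) shows [ʃ] unchanged in both environments, so [ʃ] cannot be basic with [s] derived before the ERG suffix.
Therefore /s/ is basic and [ʃ] is derived by palatalization before a front vowel (/k/ and /s/ become palato-alveolar [tʃ] and [ʃ] before a front vowel).
From [rurusu] the stem 'cloud' is /rurus/; before a front vowel this yields [ruruʃi].

[ruruʃi]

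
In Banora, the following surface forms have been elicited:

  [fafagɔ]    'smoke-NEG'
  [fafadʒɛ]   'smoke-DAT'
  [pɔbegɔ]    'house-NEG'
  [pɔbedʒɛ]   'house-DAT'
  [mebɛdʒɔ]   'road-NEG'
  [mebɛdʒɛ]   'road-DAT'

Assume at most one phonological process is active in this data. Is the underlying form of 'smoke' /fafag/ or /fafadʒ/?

/fafag/

'smoke' shows [g] ~ [dʒ] at the end of the stem ([fafagɔ] vs [fafadʒɛ]).
The stem 'road' ([mebɛdʒɔ], [mebɛdʒɛ]) shows [dʒ] unchanged in both environments, so [dʒ] cannot be basic with [g] derived before the NEG suffix.
So /g/ is underlying, and a rule of palatalization before a front vowel — /g/ becomes palato-alveolar [dʒ] before a front vowel — gives [dʒ].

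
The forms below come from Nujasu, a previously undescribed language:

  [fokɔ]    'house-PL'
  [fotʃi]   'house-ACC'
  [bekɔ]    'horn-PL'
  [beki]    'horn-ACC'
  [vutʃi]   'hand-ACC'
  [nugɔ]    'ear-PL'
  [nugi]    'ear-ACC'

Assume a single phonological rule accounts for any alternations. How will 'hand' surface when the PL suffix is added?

[vukɔ]

The stem for 'house' ends in [k] in [fokɔ] but [tʃ] in [fotʃi].
But 'horn' keeps [k] in both environments ([bekɔ], [beki]), so there is no rule changing /k/ to [tʃ] before the ACC suffix.
So /tʃ/ is underlying, and a rule of depalatalization — palato-alveolar /tʃ/ becomes [k] when no front vowel follows — gives [k].
The one attested form of 'hand', [vutʃi], shows underlying /vutʃ/. Applying the same rule when no front vowel follows gives [vukɔ].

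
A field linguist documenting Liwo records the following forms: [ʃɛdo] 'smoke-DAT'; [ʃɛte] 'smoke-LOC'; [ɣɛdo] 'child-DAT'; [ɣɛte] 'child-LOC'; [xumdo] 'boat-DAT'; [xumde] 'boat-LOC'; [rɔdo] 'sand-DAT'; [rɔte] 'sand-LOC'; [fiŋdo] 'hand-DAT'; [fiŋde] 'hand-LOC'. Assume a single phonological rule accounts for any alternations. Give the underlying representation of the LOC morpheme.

/-te/

The LOC suffix surfaces as [-de] and [-te], depending on the final segment of the stem.
By contrast the DAT suffix keeps its initial [d] throughout — that segment must be underlying.
So the underlying form is /-te/, and voiceless stops become voiced after a nasal.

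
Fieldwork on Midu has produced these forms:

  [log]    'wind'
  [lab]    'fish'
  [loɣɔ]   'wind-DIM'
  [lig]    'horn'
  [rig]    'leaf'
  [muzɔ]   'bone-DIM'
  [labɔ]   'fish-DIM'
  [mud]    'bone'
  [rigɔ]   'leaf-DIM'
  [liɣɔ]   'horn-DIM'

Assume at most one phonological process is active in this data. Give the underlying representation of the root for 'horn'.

'horn' shows [ɣ] ~ [g] at the end of the stem ([liɣɔ] vs [lig]).
The stem 'leaf' ([rigɔ], [rig]) shows [g] unchanged in both environments, so [g] cannot be basic with [ɣ] derived before the DIM suffix.
The underlying segment must be /ɣ/; voiced fricatives become stops word-finally, yielding [g] there.
Hence 'horn' is /liɣ/ underlyingly.

/liɣ/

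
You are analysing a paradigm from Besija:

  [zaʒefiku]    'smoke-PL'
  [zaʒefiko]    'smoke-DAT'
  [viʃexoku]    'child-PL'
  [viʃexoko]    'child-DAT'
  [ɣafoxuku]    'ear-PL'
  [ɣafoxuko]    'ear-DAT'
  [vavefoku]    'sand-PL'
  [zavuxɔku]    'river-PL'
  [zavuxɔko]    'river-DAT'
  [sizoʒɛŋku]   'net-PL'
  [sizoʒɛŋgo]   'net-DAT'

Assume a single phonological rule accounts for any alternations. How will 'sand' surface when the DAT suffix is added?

[vavefoko]

The DAT morpheme has two allomorphs, [-go] and [-ko].
The PL suffix, which begins with [k], is invariant after every stem; so [k] is not altered by any rule here.
So the underlying form is /-go/, and voiced stops become voiceless after a vowel.
After 'sand', which ends in a vowel, the suffix surfaces as [-ko], giving [vavefoko].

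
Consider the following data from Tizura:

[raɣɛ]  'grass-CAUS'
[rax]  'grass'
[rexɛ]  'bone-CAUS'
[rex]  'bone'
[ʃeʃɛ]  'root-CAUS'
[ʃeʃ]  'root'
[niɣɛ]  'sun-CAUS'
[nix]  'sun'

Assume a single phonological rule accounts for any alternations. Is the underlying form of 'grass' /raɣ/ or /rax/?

/raɣ/

'grass' shows [ɣ] ~ [x] at the end of the stem ([raɣɛ] vs [rax]).
If /x/ were underlying and a rule turned it into [ɣ] before the CAUS suffix, 'bone' would also alternate; but it has [x] in both [rexɛ] and [rex].
The underlying segment must be /ɣ/; voiced obstruents become voiceless word-finally, yielding [x] there.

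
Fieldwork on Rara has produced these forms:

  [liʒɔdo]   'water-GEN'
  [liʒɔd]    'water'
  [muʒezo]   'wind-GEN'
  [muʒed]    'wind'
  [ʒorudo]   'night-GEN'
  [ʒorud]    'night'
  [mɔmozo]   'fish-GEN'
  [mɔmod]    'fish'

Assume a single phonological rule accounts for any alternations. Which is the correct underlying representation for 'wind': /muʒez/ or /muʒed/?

In [muʒezo] and [muʒed] the final segment of 'wind' alternates: [z] ~ [d].
But 'night' keeps [d] in both environments ([ʒorudo], [ʒorud]), so there is no rule changing /d/ to [z] before the GEN suffix.
So /z/ is underlying, and a rule of word-final hardening — voiced fricatives become stops word-finally — gives [d].

/muʒez/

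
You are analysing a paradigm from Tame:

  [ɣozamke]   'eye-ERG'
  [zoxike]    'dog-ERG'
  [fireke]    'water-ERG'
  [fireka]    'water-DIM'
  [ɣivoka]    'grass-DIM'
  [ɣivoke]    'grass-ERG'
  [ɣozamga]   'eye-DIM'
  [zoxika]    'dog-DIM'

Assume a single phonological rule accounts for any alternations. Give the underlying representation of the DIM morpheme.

The DIM suffix surfaces as [-ga] and [-ka], depending on the final segment of the stem.
By contrast the ERG suffix keeps its initial [k] throughout — that segment must be underlying.
So the underlying form is /-ga/, and voiced stops become voiceless after a vowel.

/-ga/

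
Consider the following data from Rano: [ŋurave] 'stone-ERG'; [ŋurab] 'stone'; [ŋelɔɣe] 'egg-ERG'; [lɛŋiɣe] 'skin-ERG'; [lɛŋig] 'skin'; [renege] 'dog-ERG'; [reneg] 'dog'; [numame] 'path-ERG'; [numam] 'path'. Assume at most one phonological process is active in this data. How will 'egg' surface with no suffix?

[ŋelɔg]

In [lɛŋiɣe] and [lɛŋig] the final segment of 'skin' alternates: [ɣ] ~ [g].
If /g/ were underlying and a rule turned it into [ɣ] before the ERG suffix, 'dog' would also alternate; but it has [g] in both [renege] and [reneg].
Therefore /ɣ/ is basic and [g] is derived by word-final hardening (voiced fricatives become stops word-finally).
From [ŋelɔɣe] the stem 'egg' is /ŋelɔɣ/; word-finally this yields [ŋelɔg].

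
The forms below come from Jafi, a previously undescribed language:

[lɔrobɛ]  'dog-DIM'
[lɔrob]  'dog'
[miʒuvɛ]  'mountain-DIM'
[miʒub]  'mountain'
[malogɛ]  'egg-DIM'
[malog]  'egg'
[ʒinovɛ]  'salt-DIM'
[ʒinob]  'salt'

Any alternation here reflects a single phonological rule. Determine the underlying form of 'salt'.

In [ʒinovɛ] and [ʒinob] the final segment of 'salt' alternates: [v] ~ [b].
Compare 'dog', with invariant [b] in [lɔrobɛ] and [lɔrob]: an analysis with underlying /b/ and a rule producing [v] before the DIM suffix would wrongly predict alternation here too.
The underlying segment must be /v/; voiced fricatives become stops word-finally, yielding [b] there.

/ʒinov/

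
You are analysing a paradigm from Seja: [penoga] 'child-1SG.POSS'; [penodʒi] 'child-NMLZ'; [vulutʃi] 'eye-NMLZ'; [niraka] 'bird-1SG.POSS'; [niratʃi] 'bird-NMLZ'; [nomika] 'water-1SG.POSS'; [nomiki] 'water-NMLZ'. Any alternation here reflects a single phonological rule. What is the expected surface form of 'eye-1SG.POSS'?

The stem for 'bird' ends in [k] in [niraka] but [tʃ] in [niratʃi].
But 'water' keeps [k] in both environments ([nomika], [nomiki]), so there is no rule changing /k/ to [tʃ] before the NMLZ suffix.
Therefore /tʃ/ is basic and [k] is derived by depalatalization (palato-alveolar /tʃ/ and /dʒ/ become [k] and [g] when no front vowel follows).
The one attested form of 'eye', [vulutʃi], shows underlying /vulutʃ/. Applying the same rule when no front vowel follows gives [vuluka].

[vuluka]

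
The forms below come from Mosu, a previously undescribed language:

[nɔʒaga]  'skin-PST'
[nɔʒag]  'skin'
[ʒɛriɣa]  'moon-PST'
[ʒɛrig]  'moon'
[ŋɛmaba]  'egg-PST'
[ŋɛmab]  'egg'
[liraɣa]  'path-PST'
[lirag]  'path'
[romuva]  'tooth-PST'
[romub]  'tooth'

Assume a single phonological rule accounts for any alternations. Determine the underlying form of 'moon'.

In [ʒɛriɣa] and [ʒɛrig] the final segment of 'moon' alternates: [ɣ] ~ [g].
If /g/ were underlying and a rule turned it into [ɣ] before the PST suffix, 'skin' would also alternate; but it has [g] in both [nɔʒaga] and [nɔʒag].
Therefore /ɣ/ is basic and [g] is derived by word-final hardening (voiced fricatives become stops word-finally).

/ʒɛriɣ/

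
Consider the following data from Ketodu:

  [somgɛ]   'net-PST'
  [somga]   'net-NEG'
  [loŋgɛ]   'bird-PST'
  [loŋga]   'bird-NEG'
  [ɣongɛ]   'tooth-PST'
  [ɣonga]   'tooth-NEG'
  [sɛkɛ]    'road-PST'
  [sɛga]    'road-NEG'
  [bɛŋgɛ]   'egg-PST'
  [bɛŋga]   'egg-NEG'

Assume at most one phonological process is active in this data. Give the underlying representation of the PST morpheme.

/-kɛ/

The PST morpheme has two allomorphs, [-gɛ] and [-kɛ].
The NEG suffix, which begins with [g], is invariant after every stem; so [g] is not altered by any rule here.
So the underlying form is /-kɛ/, and voiceless stops become voiced after a nasal.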